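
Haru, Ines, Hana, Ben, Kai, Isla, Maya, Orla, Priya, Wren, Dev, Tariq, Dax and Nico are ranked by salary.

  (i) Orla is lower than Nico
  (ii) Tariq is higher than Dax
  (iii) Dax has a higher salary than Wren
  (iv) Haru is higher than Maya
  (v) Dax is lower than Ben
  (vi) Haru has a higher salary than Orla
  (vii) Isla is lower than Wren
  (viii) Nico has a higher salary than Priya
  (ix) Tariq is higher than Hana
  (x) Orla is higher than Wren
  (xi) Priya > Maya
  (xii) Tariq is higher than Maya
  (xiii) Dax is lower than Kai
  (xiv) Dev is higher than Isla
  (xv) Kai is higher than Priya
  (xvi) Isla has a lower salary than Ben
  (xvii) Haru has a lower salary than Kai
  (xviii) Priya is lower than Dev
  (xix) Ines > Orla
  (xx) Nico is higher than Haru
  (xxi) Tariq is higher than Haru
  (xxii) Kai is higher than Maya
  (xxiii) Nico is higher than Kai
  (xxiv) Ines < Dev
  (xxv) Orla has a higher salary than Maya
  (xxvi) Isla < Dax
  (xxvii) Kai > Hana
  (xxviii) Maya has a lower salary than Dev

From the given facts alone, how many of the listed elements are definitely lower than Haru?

4

Directly below Haru: Maya, Orla.
One step further: Wren (3 so far).
One step further: Isla (4 so far).
Nothing else is reachable below Haru; 4 in all.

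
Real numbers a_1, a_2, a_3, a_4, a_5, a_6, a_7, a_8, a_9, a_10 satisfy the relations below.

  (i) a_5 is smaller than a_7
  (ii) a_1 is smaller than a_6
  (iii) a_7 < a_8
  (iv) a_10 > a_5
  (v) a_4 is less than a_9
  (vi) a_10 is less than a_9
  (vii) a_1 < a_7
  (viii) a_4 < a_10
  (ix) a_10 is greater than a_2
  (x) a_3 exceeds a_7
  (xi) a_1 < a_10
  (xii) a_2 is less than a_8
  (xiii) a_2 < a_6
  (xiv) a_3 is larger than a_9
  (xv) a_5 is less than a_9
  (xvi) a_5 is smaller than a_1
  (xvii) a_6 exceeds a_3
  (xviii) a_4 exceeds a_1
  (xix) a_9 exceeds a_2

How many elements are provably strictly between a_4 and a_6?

Chaining upward from a_4 reaches: a_10, a_9, a_3.
Chaining downward from a_6 reaches: a_5, a_2, a_1, a_10, a_7, a_9, a_3.
Strictly between a_4 and a_6 are those in both lists: a_10, a_9, a_3 — 3 elements.

3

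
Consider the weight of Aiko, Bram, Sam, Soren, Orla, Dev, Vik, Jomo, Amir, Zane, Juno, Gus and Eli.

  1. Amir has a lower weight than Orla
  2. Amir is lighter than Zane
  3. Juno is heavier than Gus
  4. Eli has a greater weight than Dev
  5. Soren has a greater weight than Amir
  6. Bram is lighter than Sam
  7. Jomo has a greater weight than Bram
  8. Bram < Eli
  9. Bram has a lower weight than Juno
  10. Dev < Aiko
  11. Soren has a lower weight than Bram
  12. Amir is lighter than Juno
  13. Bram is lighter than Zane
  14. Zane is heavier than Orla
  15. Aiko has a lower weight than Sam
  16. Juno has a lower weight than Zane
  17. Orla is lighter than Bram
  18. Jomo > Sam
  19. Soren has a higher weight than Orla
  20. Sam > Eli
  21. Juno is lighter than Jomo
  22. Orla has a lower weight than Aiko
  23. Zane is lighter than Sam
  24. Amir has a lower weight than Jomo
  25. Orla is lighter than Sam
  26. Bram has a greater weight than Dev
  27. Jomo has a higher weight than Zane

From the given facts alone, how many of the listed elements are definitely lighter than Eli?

The elements the relations force below Eli are Amir, Orla, Dev, Soren, Bram — no chain reaches any other.
That is 5.

5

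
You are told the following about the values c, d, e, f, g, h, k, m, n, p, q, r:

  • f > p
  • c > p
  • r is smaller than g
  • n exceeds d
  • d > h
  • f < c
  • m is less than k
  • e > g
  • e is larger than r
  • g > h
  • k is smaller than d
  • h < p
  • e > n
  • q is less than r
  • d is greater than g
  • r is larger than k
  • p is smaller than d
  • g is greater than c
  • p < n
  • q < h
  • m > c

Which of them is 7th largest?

m

The consecutive relations fix a unique order: q < h < p < f < c < m < k < r < g < d < n < e.
The 7th largest is m.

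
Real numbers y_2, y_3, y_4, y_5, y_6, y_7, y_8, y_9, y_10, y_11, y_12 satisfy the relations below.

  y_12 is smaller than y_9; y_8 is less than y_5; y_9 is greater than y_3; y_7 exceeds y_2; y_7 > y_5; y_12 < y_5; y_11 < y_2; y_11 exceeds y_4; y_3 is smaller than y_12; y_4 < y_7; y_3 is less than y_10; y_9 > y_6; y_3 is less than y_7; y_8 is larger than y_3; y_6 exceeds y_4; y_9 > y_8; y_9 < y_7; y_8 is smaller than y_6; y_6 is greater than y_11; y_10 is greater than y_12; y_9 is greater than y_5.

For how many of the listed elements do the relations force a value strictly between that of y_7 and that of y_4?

4

The relations place y_4 below y_7. An element lies strictly between them when it is forced above y_4 and also forced below y_7.
Above y_4: {y_11, y_6, y_9, y_2}. Below y_7: {y_11, y_3, y_12, y_8, y_6, y_5, y_9, y_2}.
Intersection: {y_11, y_6, y_9, y_2} — 4.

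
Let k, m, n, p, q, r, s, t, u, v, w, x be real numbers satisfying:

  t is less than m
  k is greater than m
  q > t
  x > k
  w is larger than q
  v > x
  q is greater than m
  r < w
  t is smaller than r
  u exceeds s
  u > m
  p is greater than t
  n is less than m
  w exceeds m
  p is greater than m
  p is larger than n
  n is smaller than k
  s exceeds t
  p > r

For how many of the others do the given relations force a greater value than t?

The elements the relations force above t are m, k, r, s, q, x, p, w, u, v — no chain reaches any other.
That is 10.

10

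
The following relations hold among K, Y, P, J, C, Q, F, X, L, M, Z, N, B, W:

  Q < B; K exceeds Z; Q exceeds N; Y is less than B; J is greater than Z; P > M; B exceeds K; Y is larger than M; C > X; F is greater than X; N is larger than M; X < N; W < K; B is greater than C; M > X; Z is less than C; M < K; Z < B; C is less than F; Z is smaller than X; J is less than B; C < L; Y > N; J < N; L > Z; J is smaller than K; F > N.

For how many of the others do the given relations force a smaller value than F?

6

The elements the relations force below F are Z, X, C, J, M, N — no chain reaches any other.
That is 6.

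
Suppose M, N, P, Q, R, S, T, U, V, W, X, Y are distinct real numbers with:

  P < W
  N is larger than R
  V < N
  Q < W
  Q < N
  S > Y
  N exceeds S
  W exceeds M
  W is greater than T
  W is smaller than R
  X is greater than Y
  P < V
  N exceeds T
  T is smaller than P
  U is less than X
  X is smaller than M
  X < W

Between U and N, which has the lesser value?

U

Chaining the given relations: U < X < M < W < R < N.
So U < N; U is the smaller of the two.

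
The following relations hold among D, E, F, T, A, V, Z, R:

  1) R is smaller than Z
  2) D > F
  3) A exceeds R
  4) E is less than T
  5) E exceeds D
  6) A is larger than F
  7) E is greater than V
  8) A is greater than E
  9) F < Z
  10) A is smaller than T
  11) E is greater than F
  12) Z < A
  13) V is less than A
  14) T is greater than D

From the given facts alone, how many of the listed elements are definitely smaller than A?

6

The elements the relations force below A are F, R, Z, D, V, E — no chain reaches any other.
That is 6.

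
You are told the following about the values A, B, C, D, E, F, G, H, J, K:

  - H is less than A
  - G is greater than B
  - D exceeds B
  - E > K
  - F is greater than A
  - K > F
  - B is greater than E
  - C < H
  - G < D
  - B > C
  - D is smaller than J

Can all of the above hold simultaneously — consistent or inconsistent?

consistent

The single ordering C < H < A < F < K < E < B < G < D < J satisfies every listed relation, so no contradiction arises.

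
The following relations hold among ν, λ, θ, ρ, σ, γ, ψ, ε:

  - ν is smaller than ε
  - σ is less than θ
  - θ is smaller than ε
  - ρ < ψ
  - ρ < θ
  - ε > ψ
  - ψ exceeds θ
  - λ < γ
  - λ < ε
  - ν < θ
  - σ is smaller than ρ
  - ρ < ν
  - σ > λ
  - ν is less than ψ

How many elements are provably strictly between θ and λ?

3

Chaining upward from λ reaches: σ, ρ, ν, ψ, ε, γ.
Chaining downward from θ reaches: σ, ρ, ν.
Strictly between λ and θ are those in both lists: σ, ρ, ν — 3 elements.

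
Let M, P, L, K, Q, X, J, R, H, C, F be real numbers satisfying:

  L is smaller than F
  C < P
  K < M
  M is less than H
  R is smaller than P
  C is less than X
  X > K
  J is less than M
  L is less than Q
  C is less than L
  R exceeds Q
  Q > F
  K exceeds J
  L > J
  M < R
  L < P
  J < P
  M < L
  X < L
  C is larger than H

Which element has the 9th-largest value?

The consecutive relations fix a unique order: J < K < M < H < C < X < L < F < Q < R < P.
Counting 9 from the largest end gives M.

M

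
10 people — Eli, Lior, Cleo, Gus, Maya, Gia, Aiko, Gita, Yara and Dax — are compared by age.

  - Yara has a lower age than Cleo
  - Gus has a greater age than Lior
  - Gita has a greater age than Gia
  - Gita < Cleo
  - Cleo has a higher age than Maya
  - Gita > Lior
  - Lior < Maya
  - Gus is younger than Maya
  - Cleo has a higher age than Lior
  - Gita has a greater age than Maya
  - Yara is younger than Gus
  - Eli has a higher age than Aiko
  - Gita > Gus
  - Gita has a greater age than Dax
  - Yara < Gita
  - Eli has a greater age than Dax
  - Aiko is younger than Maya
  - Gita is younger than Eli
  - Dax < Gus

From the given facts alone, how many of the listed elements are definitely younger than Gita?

The elements the relations force below Gita are Aiko, Gia, Yara, Dax, Lior, Gus, Maya — no chain reaches any other.
That is 7.

7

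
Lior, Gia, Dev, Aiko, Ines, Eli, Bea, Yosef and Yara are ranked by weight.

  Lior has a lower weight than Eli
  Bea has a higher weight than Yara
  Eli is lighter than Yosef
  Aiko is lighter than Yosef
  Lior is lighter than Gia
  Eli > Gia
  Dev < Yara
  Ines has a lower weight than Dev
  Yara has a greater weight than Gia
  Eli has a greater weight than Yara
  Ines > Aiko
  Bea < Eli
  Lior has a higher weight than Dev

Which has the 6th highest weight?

Chaining the given pairs: Aiko < Ines < Dev < Lior < Gia < Yara < Bea < Eli < Yosef.
Counting 6 from the largest end gives Lior.

Lior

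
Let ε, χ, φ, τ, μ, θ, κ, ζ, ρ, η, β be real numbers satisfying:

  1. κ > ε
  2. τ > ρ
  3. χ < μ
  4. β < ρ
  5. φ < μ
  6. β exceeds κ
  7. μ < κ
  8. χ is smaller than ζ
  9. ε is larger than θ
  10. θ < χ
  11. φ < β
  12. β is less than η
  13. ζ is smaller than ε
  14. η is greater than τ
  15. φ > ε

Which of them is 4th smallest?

Chaining the given pairs: θ < χ < ζ < ε < φ < μ < κ < β < ρ < τ < η.
The 4th smallest is ε.

ε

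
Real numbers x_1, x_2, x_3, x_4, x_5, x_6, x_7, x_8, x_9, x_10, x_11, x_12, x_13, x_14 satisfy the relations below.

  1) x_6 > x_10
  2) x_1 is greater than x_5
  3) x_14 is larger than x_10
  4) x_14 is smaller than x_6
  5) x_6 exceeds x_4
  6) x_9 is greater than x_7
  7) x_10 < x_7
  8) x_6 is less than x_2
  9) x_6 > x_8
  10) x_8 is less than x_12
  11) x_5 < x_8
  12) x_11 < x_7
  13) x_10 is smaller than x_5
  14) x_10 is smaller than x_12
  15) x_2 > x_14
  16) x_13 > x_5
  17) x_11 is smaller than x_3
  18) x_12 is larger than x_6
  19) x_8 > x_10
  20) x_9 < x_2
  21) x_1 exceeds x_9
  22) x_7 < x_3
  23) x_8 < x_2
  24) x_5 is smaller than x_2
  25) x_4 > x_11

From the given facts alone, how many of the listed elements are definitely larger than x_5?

6

The elements the relations force above x_5 are x_13, x_8, x_6, x_2, x_1, x_12 — no chain reaches any other.
That is 6.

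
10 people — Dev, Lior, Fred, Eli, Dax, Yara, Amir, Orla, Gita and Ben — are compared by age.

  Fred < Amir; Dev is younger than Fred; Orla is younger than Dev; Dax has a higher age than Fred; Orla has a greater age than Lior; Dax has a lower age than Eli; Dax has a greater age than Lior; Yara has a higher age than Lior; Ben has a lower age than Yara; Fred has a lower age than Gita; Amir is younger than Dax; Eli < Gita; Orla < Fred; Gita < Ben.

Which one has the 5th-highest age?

The consecutive relations fix a unique order: Lior < Orla < Dev < Fred < Amir < Dax < Eli < Gita < Ben < Yara.
Counting 5 from the largest end gives Dax.

Dax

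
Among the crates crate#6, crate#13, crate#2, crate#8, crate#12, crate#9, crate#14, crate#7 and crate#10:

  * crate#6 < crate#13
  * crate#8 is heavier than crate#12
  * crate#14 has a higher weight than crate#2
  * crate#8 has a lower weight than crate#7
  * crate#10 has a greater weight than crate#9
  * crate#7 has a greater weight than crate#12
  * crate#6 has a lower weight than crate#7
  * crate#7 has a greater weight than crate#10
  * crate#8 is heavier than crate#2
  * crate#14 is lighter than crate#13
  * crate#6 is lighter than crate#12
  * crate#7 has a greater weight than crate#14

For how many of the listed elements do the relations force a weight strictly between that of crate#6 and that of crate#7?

Chaining upward from crate#6 reaches: crate#13, crate#12, crate#8.
Chaining downward from crate#7 reaches: crate#2, crate#9, crate#14, crate#10, crate#12, crate#8.
Strictly between crate#6 and crate#7 are those in both lists: crate#12, crate#8 — 2 elements.

2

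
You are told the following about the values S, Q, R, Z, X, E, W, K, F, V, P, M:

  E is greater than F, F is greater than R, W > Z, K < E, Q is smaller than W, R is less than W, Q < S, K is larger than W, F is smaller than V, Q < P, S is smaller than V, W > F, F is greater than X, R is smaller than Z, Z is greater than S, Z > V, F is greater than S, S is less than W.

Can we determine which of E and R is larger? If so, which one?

The relevant relations are R < F; F < V; V < Z; Z < W; W < K; K < E.
Chaining these gives R < F < V < Z < W < K < E.
So E is larger.

E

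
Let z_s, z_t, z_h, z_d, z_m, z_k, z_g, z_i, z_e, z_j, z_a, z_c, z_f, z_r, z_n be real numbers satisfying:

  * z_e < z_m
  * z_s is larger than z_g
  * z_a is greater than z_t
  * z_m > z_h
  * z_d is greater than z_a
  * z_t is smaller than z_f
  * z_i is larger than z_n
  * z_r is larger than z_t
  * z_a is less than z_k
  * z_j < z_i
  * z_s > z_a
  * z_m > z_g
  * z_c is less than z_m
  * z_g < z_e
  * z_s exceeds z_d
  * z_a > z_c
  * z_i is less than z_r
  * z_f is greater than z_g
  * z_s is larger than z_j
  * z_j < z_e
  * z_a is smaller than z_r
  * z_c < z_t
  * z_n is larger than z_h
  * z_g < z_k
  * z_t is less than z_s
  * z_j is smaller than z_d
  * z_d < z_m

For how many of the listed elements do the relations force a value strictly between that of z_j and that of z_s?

1

Chaining upward from z_j reaches: z_d, z_i, z_e, z_r, z_m.
Chaining downward from z_s reaches: z_c, z_g, z_t, z_a, z_d.
Strictly between z_j and z_s are those in both lists: z_d — 1 element.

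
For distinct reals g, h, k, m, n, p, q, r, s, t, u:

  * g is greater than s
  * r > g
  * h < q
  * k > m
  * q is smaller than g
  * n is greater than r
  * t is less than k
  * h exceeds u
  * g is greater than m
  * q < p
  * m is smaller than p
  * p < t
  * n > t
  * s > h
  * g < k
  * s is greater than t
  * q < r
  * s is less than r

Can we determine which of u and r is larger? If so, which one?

Chaining the given relations: u < h < q < p < t < s < g < r.
So r is larger.

r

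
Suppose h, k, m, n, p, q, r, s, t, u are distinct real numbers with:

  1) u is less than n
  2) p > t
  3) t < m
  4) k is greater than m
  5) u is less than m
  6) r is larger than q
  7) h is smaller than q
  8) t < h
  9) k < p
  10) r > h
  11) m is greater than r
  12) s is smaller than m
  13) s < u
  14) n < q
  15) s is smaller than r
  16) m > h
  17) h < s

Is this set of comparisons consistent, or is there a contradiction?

consistent

Every relation is compatible with t < h < s < u < n < q < r < m < k < p; the set is consistent.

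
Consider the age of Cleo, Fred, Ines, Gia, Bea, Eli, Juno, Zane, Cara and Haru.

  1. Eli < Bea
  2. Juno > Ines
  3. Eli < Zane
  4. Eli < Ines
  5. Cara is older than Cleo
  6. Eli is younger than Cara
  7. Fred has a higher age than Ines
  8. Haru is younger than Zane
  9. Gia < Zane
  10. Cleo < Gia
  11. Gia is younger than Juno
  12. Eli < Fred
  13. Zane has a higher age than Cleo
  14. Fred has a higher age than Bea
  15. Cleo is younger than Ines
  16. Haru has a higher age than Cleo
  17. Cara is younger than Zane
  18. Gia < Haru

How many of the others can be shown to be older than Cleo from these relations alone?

7

Directly above Cleo: Gia, Ines, Cara, Haru, Zane.
One step further: Juno, Fred (7 so far).
No other element is forced above Cleo by the given relations, so the count is 7.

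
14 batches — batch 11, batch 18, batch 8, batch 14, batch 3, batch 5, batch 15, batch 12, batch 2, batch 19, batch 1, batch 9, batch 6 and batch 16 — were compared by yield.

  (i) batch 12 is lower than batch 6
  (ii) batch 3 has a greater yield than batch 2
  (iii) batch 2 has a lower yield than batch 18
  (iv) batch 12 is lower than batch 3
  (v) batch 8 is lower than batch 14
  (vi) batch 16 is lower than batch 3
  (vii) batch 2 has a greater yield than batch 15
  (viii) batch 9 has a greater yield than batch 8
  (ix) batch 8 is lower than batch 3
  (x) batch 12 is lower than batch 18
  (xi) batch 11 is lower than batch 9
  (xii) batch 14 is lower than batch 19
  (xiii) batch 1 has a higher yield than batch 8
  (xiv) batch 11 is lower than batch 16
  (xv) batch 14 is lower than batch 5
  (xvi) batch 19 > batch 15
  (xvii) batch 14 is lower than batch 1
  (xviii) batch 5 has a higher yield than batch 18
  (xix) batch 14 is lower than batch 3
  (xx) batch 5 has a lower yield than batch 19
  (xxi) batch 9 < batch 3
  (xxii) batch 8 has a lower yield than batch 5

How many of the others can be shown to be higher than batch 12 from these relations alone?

From batch 12 the given relations immediately reach batch 18, batch 6, batch 3.
From those, batch 5 — 4 in total.
From those, batch 19 — 5 in total.
No other element is forced above batch 12 by the given relations, so the count is 5.

5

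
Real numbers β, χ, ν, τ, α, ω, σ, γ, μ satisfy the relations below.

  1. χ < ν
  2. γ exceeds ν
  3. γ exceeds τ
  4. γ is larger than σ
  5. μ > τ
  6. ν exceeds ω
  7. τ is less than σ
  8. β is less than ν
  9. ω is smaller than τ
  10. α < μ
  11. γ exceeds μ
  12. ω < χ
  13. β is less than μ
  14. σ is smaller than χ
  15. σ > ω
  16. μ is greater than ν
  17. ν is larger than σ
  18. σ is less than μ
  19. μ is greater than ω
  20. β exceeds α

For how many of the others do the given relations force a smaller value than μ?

From μ the given relations immediately reach α, ω, τ, σ, β, ν.
From those, χ — 7 in total.
Nothing else is reachable below μ; 7 in all.

7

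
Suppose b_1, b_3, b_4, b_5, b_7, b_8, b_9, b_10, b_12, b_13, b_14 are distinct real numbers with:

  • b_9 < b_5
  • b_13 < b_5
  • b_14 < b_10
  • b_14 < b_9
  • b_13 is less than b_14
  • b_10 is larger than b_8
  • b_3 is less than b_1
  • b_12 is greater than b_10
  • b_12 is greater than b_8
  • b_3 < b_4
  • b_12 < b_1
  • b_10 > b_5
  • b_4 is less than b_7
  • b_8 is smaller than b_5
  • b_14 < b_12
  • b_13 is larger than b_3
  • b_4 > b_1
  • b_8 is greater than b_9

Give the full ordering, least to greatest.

b_3 < b_13 < b_14 < b_9 < b_8 < b_5 < b_10 < b_12 < b_1 < b_4 < b_7

Nothing is placed below b_3, so it is least; from there b_3 < b_13; b_13 < b_14; b_14 < b_9; b_9 < b_8; b_8 < b_5; b_5 < b_10; b_10 < b_12; b_12 < b_1; b_1 < b_4; b_4 < b_7, each given directly.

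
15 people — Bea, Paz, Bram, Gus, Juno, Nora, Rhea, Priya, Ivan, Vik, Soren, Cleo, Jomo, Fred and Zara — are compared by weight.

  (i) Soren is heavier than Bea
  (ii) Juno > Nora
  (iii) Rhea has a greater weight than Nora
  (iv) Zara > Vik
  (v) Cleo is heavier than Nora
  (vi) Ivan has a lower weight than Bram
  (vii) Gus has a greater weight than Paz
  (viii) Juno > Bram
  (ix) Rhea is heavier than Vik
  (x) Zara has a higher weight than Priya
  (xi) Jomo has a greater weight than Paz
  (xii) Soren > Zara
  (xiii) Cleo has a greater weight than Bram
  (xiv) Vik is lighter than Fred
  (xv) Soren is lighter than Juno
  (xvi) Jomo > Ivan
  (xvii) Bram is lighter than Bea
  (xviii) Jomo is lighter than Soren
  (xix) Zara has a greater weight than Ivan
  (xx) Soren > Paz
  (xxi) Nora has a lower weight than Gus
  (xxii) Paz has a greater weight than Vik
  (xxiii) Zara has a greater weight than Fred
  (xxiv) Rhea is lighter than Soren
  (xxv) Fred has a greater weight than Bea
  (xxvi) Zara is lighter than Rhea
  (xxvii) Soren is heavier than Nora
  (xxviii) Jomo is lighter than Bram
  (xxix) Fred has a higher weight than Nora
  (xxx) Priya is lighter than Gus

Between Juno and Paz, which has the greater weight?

Juno

Following the relations from Paz: Paz < Jomo < Bram < Bea < Fred < Zara < Rhea < Soren < Juno.
So Paz < Juno; Juno is the heavier of the two.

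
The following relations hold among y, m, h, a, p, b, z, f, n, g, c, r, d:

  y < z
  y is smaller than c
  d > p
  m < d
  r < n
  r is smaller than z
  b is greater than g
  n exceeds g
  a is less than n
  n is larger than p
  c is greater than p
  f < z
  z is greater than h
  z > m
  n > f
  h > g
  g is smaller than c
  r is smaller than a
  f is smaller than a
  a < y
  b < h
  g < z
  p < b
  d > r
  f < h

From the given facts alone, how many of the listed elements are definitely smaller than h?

From h the given relations immediately reach f, g, b.
From those, p — 4 in total.
No other element is forced below h by the given relations, so the count is 4.

4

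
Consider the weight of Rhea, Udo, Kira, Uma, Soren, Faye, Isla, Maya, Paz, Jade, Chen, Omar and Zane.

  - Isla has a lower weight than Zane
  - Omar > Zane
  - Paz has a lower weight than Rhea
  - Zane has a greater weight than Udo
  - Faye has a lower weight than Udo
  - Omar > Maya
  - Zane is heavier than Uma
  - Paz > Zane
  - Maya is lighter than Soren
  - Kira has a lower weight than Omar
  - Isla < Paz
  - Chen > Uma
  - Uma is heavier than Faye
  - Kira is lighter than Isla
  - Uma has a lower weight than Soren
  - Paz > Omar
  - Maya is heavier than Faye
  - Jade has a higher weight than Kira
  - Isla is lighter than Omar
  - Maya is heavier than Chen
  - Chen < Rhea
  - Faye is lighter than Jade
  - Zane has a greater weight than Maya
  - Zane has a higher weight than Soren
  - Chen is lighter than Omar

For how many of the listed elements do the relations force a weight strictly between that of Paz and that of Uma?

5

The relations place Uma below Paz. An element lies strictly between them when it is forced above Uma and also forced below Paz.
Above Uma: {Chen, Maya, Soren, Zane, Omar, Rhea}. Below Paz: {Faye, Kira, Chen, Maya, Udo, Soren, Isla, Zane, Omar}.
Intersection: {Chen, Maya, Soren, Zane, Omar} — 5.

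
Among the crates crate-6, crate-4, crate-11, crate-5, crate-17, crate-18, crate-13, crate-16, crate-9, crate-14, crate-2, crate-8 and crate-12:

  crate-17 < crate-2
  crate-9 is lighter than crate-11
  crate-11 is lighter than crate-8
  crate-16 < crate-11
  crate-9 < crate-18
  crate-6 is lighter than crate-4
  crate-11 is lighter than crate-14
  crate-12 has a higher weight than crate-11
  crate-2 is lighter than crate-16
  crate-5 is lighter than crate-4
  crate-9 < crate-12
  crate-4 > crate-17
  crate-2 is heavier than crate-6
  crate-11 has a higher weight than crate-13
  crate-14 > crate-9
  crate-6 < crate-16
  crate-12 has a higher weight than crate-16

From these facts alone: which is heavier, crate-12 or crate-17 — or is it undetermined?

crate-17 < crate-2 and crate-2 < crate-16 give crate-17 < crate-16.
Then crate-16 < crate-11 extends the chain to crate-11.
Then crate-11 < crate-12 extends the chain to crate-12.
So crate-12 is heavier.

crate-12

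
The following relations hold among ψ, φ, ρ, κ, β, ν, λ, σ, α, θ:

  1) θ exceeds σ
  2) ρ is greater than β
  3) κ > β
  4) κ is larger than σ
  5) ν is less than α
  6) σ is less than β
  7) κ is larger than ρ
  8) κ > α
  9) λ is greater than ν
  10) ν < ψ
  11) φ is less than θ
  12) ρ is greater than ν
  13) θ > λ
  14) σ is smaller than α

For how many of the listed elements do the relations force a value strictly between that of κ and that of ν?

2

The relations place ν below κ. An element lies strictly between them when it is forced above ν and also forced below κ.
Above ν: {λ, θ, ρ, α, ψ}. Below κ: {σ, β, ρ, α}.
Intersection: {ρ, α} — 2.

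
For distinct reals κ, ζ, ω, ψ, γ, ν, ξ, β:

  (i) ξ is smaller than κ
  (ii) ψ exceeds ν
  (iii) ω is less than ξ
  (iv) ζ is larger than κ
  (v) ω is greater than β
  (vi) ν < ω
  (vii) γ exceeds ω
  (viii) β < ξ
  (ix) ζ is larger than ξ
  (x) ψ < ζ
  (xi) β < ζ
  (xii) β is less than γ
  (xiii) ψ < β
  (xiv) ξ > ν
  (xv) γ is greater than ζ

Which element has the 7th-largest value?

ψ

The consecutive relations fix a unique order: ν < ψ < β < ω < ξ < κ < ζ < γ.
The 7th largest is ψ.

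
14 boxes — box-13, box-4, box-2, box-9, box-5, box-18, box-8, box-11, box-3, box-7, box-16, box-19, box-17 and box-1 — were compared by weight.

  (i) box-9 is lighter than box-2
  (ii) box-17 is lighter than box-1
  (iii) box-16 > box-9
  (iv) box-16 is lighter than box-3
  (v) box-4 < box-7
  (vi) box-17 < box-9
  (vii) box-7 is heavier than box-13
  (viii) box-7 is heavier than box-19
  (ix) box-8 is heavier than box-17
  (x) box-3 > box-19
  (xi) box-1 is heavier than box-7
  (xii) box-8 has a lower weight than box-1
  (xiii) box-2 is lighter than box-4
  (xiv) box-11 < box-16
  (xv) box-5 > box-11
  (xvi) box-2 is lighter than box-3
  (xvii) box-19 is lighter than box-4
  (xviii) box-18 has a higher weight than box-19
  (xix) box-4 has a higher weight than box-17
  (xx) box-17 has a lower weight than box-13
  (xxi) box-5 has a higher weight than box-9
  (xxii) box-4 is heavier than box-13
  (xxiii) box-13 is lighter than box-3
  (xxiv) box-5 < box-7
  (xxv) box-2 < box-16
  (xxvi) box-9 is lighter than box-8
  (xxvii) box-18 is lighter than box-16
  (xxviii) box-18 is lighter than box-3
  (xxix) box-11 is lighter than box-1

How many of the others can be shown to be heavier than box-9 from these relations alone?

8

The elements the relations force above box-9 are box-2, box-5, box-16, box-4, box-8, box-7, box-3, box-1 — no chain reaches any other.
That is 8.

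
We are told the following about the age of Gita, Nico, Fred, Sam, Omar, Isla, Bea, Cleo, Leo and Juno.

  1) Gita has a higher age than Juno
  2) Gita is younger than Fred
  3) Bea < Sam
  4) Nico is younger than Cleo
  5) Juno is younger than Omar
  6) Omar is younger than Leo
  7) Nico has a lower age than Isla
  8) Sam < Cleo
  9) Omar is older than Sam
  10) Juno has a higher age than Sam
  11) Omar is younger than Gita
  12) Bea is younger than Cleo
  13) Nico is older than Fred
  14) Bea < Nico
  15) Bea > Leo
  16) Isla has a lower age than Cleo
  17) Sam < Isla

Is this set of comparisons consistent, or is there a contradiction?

Chaining the given relations yields Leo < Bea < Sam < Juno < Omar, so Leo < Omar. But one relation states Omar < Leo. These cannot both hold.

inconsistent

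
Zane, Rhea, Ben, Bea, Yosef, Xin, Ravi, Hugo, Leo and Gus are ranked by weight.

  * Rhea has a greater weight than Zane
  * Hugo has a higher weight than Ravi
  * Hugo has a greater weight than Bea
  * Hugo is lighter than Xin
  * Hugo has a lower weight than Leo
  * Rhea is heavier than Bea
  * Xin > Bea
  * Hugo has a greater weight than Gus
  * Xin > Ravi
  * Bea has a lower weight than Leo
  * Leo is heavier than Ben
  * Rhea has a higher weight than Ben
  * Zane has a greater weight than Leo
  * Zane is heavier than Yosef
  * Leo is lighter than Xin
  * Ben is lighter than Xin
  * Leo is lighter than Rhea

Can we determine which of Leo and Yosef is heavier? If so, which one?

Following every chain through Yosef: above Yosef we get Zane, Rhea.
Leo is not reached, and no chain runs the other way from Leo to Yosef.
So the given relations leave the order of Yosef and Leo undetermined.

undetermined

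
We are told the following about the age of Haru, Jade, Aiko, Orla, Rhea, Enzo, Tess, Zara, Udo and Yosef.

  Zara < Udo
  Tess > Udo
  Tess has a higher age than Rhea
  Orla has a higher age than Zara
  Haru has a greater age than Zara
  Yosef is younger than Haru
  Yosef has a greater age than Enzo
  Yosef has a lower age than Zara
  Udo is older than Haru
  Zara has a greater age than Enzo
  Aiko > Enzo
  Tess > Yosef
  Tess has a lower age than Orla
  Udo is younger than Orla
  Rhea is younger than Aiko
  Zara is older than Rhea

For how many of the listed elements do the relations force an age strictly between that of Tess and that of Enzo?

4

Chaining upward from Enzo reaches: Yosef, Zara, Haru, Udo, Aiko, Orla.
Chaining downward from Tess reaches: Rhea, Yosef, Zara, Haru, Udo.
Strictly between Enzo and Tess are those in both lists: Yosef, Zara, Haru, Udo — 4 elements.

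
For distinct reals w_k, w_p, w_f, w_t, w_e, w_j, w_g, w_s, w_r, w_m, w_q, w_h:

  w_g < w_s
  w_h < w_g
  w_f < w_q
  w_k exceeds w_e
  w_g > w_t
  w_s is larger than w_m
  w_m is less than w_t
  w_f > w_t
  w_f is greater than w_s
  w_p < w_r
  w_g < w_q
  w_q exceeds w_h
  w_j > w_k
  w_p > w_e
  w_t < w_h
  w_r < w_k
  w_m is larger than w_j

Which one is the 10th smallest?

w_s

Chaining the given pairs: w_e < w_p < w_r < w_k < w_j < w_m < w_t < w_h < w_g < w_s < w_f < w_q.
The 10th smallest is w_s.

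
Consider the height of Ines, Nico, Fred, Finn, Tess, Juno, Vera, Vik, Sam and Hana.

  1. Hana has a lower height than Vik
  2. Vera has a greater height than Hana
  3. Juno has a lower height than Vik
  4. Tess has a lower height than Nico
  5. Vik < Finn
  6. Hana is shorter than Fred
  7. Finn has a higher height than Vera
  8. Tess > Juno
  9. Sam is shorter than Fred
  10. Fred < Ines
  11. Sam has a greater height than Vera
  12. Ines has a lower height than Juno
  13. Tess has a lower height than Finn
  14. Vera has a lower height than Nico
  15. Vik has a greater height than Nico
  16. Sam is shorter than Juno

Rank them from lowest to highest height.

Nothing is placed below Hana, so it is least; from there Hana < Vera; Vera < Sam; Sam < Fred; Fred < Ines; Ines < Juno; Juno < Tess; Tess < Nico; Nico < Vik; Vik < Finn, each given directly.

Hana < Vera < Sam < Fred < Ines < Juno < Tess < Nico < Vik < Finn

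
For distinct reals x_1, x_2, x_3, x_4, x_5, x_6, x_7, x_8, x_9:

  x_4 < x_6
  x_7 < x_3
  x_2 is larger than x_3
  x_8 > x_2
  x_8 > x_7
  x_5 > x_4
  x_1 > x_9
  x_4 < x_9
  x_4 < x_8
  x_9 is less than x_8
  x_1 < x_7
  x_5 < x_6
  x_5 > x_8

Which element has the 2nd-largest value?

Chaining the given pairs: x_4 < x_9 < x_1 < x_7 < x_3 < x_2 < x_8 < x_5 < x_6.
The 2nd largest is x_5.

x_5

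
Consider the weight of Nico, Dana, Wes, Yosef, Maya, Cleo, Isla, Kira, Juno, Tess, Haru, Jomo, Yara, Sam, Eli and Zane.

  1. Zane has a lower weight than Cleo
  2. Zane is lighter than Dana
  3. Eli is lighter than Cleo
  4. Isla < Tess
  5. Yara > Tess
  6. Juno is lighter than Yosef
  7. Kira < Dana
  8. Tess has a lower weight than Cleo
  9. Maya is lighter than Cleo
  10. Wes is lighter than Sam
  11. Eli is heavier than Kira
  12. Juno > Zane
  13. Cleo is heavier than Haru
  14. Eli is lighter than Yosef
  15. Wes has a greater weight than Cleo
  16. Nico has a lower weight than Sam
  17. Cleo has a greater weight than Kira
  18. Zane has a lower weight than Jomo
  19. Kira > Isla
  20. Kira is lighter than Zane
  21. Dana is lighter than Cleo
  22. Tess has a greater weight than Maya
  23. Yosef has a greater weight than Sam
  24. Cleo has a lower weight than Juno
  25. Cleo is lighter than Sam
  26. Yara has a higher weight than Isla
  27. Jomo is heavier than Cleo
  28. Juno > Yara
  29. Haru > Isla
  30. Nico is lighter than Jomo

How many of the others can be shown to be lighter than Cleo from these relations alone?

The elements the relations force below Cleo are Isla, Kira, Maya, Eli, Zane, Haru, Dana, Tess — no chain reaches any other.
That is 8.

8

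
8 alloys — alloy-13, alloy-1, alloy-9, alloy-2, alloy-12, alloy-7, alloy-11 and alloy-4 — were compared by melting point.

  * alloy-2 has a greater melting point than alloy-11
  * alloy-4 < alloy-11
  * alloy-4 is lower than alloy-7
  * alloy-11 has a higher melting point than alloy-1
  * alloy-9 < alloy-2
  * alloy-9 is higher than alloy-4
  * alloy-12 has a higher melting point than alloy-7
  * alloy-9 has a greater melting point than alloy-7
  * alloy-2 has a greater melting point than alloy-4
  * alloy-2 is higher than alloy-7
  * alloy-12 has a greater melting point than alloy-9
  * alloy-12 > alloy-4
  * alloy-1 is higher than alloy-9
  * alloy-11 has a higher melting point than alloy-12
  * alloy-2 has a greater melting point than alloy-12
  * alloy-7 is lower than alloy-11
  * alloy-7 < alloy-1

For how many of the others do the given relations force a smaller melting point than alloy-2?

6

From alloy-2 the given relations immediately reach alloy-4, alloy-7, alloy-9, alloy-12, alloy-11.
From those, alloy-1 — 6 in total.
Nothing else is reachable below alloy-2; 6 in all.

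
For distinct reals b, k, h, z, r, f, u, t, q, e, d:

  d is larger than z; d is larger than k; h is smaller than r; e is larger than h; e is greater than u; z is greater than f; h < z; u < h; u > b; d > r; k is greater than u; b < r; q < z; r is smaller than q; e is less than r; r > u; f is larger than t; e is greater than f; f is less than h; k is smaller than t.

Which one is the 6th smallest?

h

Chaining the given pairs: b < u < k < t < f < h < e < r < q < z < d.
Counting 6 from the smallest end gives h.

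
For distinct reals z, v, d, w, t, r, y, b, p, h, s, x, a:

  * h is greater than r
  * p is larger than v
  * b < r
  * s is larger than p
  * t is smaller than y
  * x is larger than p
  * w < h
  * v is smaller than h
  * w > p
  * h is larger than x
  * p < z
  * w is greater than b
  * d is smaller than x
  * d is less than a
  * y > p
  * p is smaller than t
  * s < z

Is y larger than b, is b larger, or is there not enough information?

Following every chain through b: above b we get w, r, h.
y is not reached, and no chain runs the other way from y to b.
So the given relations leave the order of b and y undetermined.

undetermined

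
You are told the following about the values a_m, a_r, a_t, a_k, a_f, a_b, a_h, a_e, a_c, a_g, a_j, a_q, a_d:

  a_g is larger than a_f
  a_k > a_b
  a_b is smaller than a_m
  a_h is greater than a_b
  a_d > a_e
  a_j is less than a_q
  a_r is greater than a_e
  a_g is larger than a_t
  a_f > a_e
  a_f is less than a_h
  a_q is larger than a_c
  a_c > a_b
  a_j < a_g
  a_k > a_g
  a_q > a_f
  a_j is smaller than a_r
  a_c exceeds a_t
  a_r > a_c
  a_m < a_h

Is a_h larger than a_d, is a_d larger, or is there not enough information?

Following every chain through a_d: below a_d we get a_e.
a_h is not reached, and no chain runs the other way from a_h to a_d.
So the given relations leave the order of a_d and a_h undetermined.

undetermined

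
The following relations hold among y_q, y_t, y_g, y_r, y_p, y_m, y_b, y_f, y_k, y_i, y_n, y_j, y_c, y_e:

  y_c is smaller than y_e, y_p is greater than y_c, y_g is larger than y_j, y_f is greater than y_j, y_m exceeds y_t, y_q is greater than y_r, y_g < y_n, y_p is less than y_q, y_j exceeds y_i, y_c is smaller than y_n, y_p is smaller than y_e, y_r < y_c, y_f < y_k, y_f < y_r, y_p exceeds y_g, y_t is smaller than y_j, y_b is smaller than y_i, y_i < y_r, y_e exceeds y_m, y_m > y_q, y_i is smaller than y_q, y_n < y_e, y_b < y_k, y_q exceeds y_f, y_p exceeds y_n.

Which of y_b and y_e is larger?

y_e

Chaining the given relations: y_b < y_i < y_j < y_f < y_r < y_c < y_n < y_p < y_q < y_m < y_e.
So y_b < y_e; y_e is the larger of the two.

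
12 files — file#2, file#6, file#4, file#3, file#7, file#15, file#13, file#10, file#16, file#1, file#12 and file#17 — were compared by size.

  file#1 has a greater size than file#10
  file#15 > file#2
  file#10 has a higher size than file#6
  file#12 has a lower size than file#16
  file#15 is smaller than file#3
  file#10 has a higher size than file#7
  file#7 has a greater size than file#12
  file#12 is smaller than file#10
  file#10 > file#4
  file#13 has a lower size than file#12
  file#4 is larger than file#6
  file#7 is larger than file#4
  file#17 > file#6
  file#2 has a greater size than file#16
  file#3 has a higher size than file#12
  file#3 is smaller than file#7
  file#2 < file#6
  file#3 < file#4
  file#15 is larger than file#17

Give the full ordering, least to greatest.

Each adjacent pair is fixed by a given relation: file#13 < file#12; file#12 < file#16; file#16 < file#2; file#2 < file#6; file#6 < file#17; file#17 < file#15; file#15 < file#3; file#3 < file#4; file#4 < file#7; file#7 < file#10; file#10 < file#1. Chaining them end to end gives the full order.

file#13 < file#12 < file#16 < file#2 < file#6 < file#17 < file#15 < file#3 < file#4 < file#7 < file#10 < file#1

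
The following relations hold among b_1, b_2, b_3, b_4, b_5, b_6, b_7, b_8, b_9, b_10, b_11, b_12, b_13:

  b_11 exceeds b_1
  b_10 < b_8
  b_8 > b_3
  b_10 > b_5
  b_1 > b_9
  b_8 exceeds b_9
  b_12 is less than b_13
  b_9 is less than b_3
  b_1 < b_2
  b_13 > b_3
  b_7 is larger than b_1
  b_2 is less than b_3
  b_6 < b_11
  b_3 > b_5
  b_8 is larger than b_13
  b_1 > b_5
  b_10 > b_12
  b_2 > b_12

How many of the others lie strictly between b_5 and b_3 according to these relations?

2

Chaining upward from b_5 reaches: b_1, b_2, b_11, b_7, b_13, b_10, b_8.
Chaining downward from b_3 reaches: b_12, b_9, b_1, b_2.
Strictly between b_5 and b_3 are those in both lists: b_1, b_2 — 2 elements.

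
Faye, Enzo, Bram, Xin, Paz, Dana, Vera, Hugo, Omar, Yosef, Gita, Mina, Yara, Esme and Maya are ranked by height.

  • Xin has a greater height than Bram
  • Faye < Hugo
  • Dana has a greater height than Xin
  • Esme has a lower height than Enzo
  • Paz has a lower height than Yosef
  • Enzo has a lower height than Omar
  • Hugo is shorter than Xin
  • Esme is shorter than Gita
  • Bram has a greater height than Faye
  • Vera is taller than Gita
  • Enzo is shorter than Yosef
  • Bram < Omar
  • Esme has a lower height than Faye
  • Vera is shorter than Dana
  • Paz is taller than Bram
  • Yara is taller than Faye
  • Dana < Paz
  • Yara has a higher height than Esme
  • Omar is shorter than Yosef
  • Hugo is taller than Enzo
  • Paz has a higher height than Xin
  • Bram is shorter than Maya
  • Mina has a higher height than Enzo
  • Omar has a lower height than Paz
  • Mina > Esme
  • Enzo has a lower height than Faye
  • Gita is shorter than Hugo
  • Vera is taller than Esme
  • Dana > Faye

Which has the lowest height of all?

Esme

Chaining upward from Esme: directly above it, Gita, Enzo, Mina, Faye, Vera, Yara; then Hugo, Bram, Dana, Omar, Yosef; then Xin, Maya, Paz.
That covers every other element, and nothing is given below Esme, so Esme is the lowest height.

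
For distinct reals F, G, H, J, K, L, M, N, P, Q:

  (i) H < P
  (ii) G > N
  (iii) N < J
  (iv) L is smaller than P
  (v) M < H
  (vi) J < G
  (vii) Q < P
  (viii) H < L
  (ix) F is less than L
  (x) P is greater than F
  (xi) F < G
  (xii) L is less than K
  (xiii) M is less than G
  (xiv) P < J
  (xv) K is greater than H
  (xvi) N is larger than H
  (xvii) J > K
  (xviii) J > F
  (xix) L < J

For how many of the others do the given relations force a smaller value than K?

Directly below K: H, L.
One step further: F, M (4 so far).
Nothing else is reachable below K; 4 in all.

4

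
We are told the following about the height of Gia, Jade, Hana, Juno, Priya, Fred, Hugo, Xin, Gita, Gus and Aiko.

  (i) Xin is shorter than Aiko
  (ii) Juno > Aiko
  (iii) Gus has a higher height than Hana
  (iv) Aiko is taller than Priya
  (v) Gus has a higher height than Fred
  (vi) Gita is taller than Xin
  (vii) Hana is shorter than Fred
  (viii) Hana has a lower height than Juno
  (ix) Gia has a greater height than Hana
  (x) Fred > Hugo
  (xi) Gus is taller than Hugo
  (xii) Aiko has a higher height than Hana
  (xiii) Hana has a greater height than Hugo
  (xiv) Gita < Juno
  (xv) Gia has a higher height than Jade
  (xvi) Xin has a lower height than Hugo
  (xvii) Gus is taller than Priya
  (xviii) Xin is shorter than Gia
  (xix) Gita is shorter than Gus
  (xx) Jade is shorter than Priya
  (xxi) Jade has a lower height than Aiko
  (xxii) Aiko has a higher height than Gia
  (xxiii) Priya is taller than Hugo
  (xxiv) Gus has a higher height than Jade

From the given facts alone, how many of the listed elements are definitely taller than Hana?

The elements the relations force above Hana are Gia, Aiko, Fred, Juno, Gus — no chain reaches any other.
That is 5.

5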